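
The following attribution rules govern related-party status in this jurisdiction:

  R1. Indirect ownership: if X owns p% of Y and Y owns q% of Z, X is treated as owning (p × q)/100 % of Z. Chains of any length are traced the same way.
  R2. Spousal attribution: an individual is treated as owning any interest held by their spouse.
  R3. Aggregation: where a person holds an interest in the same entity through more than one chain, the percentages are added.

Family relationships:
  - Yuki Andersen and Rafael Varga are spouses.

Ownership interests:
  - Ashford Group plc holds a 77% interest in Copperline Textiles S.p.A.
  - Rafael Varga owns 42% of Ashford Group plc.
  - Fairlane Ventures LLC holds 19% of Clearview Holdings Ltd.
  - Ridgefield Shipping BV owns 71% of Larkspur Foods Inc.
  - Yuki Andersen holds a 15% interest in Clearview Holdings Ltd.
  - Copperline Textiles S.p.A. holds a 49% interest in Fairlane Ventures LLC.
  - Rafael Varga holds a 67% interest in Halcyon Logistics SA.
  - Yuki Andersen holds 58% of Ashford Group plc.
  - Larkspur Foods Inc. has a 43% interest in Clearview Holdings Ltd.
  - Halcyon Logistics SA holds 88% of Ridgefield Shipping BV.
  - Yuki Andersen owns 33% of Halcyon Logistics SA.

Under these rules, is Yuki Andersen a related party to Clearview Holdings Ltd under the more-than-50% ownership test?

No

By spousal attribution (R2), Yuki Andersen is treated as also owning Rafael Varga's interest in Halcyon Logistics SA, giving 33% + 67% = 100%.
By spousal attribution (R2), Yuki Andersen is treated as also owning Rafael Varga's interest in Ashford Group plc, giving 58% + 42% = 100%.
Chain via Halcyon Logistics SA → Ridgefield Shipping BV → Larkspur Foods Inc. (R1): 100% × 88% × 71% × 43% = 26.8664% of Clearview Holdings Ltd.
Chain via Ashford Group plc → Copperline Textiles S.p.A. → Fairlane Ventures LLC (R1): 100% × 77% × 49% × 19% = 7.1687% of Clearview Holdings Ltd.
Direct interest in Clearview Holdings Ltd: 15%.
Aggregating (R3): 26.8664% + 7.1687% + 15% = 49.0351%.
49.0351% does not exceed the 50% threshold, so Yuki is not a related party to Clearview Holdings Ltd.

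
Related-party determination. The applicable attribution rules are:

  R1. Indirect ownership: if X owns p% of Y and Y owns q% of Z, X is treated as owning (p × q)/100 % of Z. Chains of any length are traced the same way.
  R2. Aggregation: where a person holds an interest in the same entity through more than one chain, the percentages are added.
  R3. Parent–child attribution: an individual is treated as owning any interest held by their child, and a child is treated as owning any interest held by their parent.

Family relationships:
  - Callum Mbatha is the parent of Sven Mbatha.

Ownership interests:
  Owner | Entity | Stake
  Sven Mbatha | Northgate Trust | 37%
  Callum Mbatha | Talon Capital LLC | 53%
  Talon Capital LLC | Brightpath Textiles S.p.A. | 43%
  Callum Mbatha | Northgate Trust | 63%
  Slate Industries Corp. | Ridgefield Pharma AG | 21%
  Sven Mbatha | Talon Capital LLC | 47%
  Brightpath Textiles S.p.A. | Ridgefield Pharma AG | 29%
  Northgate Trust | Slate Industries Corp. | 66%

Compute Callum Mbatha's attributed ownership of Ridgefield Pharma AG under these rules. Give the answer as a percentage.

By parent–child attribution (R3), Callum Mbatha is treated as also owning Sven Mbatha's interest in Talon Capital LLC, giving 53% + 47% = 100%.
By parent–child attribution (R3), Callum Mbatha is treated as also owning Sven Mbatha's interest in Northgate Trust, giving 63% + 37% = 100%.
Chain via Talon Capital LLC → Brightpath Textiles S.p.A. (R1): 100% × 43% × 29% = 12.47% of Ridgefield Pharma AG.
Chain via Northgate Trust → Slate Industries Corp. (R1): 100% × 66% × 21% = 13.86% of Ridgefield Pharma AG.
Aggregating (R2): 12.47% + 13.86% = 26.33%.

26.33%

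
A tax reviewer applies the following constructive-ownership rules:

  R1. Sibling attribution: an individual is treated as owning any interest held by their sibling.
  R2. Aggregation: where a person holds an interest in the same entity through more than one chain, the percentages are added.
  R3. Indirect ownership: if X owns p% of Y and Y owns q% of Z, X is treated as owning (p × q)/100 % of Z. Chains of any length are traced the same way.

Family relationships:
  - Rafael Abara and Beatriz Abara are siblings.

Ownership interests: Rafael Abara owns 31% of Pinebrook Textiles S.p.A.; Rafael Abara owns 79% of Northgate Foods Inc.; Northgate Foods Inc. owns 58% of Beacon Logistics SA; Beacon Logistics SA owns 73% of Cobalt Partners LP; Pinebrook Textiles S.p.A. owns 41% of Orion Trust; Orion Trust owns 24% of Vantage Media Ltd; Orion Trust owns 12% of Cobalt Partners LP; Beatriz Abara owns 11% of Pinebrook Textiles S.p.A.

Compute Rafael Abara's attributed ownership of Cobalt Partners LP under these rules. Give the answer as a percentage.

By sibling attribution (R1), Rafael Abara is treated as also owning Beatriz Abara's interest in Pinebrook Textiles S.p.A, giving 31% + 11% = 42%.
Chain via Northgate Foods Inc. → Beacon Logistics SA (R3): 79% × 58% × 73% = 33.4486% of Cobalt Partners LP.
Chain via Pinebrook Textiles S.p.A. → Orion Trust (R3): 42% × 41% × 12% = 2.0664% of Cobalt Partners LP.
Aggregating (R2): 33.4486% + 2.0664% = 35.515%.

35.515%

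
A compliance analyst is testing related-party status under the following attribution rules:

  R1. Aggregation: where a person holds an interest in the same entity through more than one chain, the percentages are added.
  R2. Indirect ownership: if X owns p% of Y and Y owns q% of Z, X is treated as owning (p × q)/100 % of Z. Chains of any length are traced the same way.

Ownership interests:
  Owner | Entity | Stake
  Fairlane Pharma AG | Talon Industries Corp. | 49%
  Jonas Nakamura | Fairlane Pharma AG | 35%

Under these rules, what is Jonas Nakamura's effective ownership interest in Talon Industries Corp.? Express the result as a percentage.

17.15%

Chain via Fairlane Pharma AG (R2): 35% × 49% = 17.15% of Talon Industries Corp.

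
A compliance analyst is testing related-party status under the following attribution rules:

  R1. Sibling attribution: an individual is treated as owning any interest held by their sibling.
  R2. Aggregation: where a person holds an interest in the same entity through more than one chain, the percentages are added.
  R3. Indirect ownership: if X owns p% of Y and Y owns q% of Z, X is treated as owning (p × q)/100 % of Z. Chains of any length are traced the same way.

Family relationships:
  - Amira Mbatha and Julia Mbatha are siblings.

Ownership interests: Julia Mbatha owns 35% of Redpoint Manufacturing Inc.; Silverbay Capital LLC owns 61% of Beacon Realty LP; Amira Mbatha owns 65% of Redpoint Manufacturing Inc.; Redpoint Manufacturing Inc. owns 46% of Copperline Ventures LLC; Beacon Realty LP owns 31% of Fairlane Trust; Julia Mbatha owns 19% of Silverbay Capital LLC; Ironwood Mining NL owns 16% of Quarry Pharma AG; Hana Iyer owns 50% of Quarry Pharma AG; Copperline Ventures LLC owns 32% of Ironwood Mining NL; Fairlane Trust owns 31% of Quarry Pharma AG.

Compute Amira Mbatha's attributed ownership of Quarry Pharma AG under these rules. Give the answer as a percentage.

By sibling attribution (R1), Amira Mbatha is treated as also owning Julia Mbatha's interest in Redpoint Manufacturing Inc, giving 65% + 35% = 100%.
By sibling attribution (R1), Amira Mbatha is treated as owning Julia Mbatha's 19% interest in Silverbay Capital LLC.
Chain via Redpoint Manufacturing Inc. → Copperline Ventures LLC → Ironwood Mining NL (R3): 100% × 46% × 32% × 16% = 2.3552% of Quarry Pharma AG.
Chain via Silverbay Capital LLC → Beacon Realty LP → Fairlane Trust (R3): 19% × 61% × 31% × 31% = 1.113799% of Quarry Pharma AG.
Aggregating (R2): 2.3552% + 1.113799% = 3.468999%.

3.468999%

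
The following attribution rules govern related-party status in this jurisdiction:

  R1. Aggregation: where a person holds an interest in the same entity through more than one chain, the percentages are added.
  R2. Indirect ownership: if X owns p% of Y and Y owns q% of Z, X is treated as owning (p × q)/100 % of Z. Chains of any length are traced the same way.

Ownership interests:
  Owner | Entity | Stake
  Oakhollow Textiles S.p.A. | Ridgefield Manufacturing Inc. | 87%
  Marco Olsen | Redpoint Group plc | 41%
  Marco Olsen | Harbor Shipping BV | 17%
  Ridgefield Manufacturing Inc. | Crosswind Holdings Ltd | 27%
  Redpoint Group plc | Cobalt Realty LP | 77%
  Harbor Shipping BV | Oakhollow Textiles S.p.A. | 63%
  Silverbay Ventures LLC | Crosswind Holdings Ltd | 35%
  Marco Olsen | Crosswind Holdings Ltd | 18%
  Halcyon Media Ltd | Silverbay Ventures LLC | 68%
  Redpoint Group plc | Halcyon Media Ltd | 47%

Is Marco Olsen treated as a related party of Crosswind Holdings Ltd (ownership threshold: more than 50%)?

Chain via Redpoint Group plc → Halcyon Media Ltd → Silverbay Ventures LLC (R2): 41% × 47% × 68% × 35% = 4.58626% of Crosswind Holdings Ltd.
Chain via Harbor Shipping BV → Oakhollow Textiles S.p.A. → Ridgefield Manufacturing Inc. (R2): 17% × 63% × 87% × 27% = 2.515779% of Crosswind Holdings Ltd.
Direct interest in Crosswind Holdings Ltd: 18%.
Aggregating (R1): 4.58626% + 2.515779% + 18% = 25.102039%.
25.102039% does not exceed the 50% threshold, so Marco is not a related party to Crosswind Holdings Ltd.

No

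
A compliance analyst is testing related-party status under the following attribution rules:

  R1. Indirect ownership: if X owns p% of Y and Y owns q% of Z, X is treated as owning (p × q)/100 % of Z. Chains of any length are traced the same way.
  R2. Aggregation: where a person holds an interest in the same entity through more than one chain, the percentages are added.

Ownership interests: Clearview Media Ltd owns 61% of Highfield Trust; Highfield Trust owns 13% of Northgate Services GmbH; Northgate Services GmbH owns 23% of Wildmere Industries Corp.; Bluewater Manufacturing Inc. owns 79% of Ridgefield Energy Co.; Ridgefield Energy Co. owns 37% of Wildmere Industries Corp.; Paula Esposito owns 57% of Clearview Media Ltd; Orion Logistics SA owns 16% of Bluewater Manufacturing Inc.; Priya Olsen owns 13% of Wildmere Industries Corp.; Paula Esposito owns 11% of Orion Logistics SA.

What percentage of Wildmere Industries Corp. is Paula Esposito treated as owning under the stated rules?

Chain via Clearview Media Ltd → Highfield Trust → Northgate Services GmbH (R1): 57% × 61% × 13% × 23% = 1.039623% of Wildmere Industries Corp.
Chain via Orion Logistics SA → Bluewater Manufacturing Inc. → Ridgefield Energy Co. (R1): 11% × 16% × 79% × 37% = 0.514448% of Wildmere Industries Corp.
Aggregating (R2): 1.039623% + 0.514448% = 1.554071%.

1.554071%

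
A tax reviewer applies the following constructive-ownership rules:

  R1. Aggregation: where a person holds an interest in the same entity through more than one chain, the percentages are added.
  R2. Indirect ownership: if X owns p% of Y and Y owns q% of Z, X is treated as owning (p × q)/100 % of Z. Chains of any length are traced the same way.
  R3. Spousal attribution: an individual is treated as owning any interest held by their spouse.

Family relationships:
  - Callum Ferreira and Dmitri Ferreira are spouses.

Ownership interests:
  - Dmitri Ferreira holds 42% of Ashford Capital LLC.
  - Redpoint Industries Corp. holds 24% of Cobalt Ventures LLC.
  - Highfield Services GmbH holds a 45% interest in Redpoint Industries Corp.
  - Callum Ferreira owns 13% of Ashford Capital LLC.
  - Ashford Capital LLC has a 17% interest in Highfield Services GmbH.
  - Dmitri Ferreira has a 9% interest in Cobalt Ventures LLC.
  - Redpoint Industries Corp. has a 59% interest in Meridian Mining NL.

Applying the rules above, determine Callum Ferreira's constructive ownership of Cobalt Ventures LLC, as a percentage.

By spousal attribution (R3), Callum Ferreira is treated as also owning Dmitri Ferreira's interest in Ashford Capital LLC, giving 13% + 42% = 55%.
By spousal attribution (R3), Callum Ferreira is treated as owning Dmitri Ferreira's 9% interest in Cobalt Ventures LLC.
Chain via Ashford Capital LLC → Highfield Services GmbH → Redpoint Industries Corp. (R2): 55% × 17% × 45% × 24% = 1.0098% of Cobalt Ventures LLC.
Direct interest in Cobalt Ventures LLC: 9%.
Aggregating (R1): 1.0098% + 9% = 10.0098%.

10.0098%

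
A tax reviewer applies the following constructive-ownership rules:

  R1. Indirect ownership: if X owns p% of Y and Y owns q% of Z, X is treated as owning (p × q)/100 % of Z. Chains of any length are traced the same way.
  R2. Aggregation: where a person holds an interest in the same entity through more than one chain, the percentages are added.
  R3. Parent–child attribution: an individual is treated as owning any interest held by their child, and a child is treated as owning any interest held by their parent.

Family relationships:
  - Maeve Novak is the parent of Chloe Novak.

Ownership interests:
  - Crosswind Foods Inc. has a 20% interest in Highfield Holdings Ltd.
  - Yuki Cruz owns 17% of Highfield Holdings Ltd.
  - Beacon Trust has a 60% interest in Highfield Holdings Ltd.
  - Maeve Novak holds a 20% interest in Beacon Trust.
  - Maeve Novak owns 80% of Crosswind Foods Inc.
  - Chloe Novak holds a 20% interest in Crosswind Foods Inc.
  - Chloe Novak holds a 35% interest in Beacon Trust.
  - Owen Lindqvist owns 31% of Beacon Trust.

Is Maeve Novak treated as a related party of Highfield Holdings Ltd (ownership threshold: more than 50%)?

By parent–child attribution (R3), Maeve Novak is treated as also owning Chloe Novak's interest in Beacon Trust, giving 20% + 35% = 55%.
By parent–child attribution (R3), Maeve Novak is treated as also owning Chloe Novak's interest in Crosswind Foods Inc, giving 80% + 20% = 100%.
Chain via Beacon Trust (R1): 55% × 60% = 33% of Highfield Holdings Ltd.
Chain via Crosswind Foods Inc. (R1): 100% × 20% = 20% of Highfield Holdings Ltd.
Aggregating (R2): 33% + 20% = 53%.
53% exceeds the 50% threshold, so Maeve is a related party to Highfield Holdings Ltd.

Yes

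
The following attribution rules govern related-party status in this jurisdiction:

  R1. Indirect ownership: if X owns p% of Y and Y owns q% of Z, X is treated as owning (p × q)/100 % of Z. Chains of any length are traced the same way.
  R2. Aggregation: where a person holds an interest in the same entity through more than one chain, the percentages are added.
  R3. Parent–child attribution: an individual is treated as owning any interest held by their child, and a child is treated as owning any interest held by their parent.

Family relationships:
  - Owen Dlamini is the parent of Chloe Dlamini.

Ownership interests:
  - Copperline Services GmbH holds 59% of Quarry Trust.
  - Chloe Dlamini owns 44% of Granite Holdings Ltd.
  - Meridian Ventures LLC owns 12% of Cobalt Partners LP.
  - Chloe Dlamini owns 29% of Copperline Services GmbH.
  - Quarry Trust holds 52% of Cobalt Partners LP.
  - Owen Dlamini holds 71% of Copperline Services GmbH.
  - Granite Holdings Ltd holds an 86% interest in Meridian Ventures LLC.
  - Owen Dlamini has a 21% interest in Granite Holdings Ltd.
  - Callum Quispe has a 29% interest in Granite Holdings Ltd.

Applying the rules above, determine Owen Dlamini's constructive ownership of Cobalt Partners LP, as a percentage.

By parent–child attribution (R3), Owen Dlamini is treated as also owning Chloe Dlamini's interest in Granite Holdings Ltd, giving 21% + 44% = 65%.
By parent–child attribution (R3), Owen Dlamini is treated as also owning Chloe Dlamini's interest in Copperline Services GmbH, giving 71% + 29% = 100%.
Chain via Granite Holdings Ltd → Meridian Ventures LLC (R1): 65% × 86% × 12% = 6.708% of Cobalt Partners LP.
Chain via Copperline Services GmbH → Quarry Trust (R1): 100% × 59% × 52% = 30.68% of Cobalt Partners LP.
Aggregating (R2): 6.708% + 30.68% = 37.388%.

37.388%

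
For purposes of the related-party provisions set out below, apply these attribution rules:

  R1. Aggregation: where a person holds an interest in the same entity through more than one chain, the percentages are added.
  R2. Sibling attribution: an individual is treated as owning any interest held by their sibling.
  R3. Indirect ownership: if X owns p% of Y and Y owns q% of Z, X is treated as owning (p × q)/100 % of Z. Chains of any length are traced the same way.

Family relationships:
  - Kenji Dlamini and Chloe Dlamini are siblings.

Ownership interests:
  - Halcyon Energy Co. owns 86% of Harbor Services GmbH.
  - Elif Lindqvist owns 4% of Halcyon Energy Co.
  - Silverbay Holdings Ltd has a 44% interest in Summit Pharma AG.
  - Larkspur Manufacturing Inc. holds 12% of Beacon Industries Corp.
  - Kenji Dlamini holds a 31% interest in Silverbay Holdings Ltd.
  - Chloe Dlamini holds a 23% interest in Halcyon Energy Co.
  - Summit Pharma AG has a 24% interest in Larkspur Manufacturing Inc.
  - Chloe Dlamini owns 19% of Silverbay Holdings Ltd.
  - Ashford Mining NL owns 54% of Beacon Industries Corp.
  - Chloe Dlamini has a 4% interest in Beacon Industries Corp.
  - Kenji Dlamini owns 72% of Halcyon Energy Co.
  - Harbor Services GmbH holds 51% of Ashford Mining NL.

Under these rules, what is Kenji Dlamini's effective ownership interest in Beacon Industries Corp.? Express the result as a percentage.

By sibling attribution (R2), Kenji Dlamini is treated as also owning Chloe Dlamini's interest in Silverbay Holdings Ltd, giving 31% + 19% = 50%.
By sibling attribution (R2), Kenji Dlamini is treated as also owning Chloe Dlamini's interest in Halcyon Energy Co, giving 72% + 23% = 95%.
By sibling attribution (R2), Kenji Dlamini is treated as owning Chloe Dlamini's 4% interest in Beacon Industries Corp.
Chain via Silverbay Holdings Ltd → Summit Pharma AG → Larkspur Manufacturing Inc. (R3): 50% × 44% × 24% × 12% = 0.6336% of Beacon Industries Corp.
Chain via Halcyon Energy Co. → Harbor Services GmbH → Ashford Mining NL (R3): 95% × 86% × 51% × 54% = 22.50018% of Beacon Industries Corp.
Direct interest in Beacon Industries Corp: 4%.
Aggregating (R1): 0.6336% + 22.50018% + 4% = 27.13378%.

27.13378%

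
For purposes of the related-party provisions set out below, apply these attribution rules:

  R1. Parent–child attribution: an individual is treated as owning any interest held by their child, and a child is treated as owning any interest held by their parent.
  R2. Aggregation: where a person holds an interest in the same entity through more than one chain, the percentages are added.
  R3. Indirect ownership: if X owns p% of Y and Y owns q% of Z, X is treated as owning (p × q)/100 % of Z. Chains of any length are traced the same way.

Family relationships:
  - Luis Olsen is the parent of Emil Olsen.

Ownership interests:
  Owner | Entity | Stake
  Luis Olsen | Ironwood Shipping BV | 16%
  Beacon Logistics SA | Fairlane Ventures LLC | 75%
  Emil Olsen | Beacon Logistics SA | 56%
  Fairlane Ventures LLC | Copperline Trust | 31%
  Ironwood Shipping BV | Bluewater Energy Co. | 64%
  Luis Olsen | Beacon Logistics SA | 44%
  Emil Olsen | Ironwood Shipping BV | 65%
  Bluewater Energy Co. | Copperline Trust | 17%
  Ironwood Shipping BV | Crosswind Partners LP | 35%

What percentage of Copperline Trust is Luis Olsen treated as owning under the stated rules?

32.0628%

By parent–child attribution (R1), Luis Olsen is treated as also owning Emil Olsen's interest in Ironwood Shipping BV, giving 16% + 65% = 81%.
By parent–child attribution (R1), Luis Olsen is treated as also owning Emil Olsen's interest in Beacon Logistics SA, giving 44% + 56% = 100%.
Chain via Ironwood Shipping BV → Bluewater Energy Co. (R3): 81% × 64% × 17% = 8.8128% of Copperline Trust.
Chain via Beacon Logistics SA → Fairlane Ventures LLC (R3): 100% × 75% × 31% = 23.25% of Copperline Trust.
Aggregating (R2): 8.8128% + 23.25% = 32.0628%.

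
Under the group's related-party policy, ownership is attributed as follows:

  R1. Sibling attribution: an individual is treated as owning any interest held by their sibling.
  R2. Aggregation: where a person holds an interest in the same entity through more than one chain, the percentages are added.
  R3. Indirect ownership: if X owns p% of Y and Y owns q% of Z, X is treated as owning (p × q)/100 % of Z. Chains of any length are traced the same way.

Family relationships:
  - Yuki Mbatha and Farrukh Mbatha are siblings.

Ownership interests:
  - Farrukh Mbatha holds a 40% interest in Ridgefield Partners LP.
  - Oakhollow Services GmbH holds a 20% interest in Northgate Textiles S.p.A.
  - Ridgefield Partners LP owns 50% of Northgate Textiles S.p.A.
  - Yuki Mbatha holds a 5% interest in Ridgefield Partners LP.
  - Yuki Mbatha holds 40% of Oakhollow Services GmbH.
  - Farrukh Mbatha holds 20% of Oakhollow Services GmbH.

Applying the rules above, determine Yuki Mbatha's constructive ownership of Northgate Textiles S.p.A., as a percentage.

By sibling attribution (R1), Yuki Mbatha is treated as also owning Farrukh Mbatha's interest in Ridgefield Partners LP, giving 5% + 40% = 45%.
By sibling attribution (R1), Yuki Mbatha is treated as also owning Farrukh Mbatha's interest in Oakhollow Services GmbH, giving 40% + 20% = 60%.
Chain via Ridgefield Partners LP (R3): 45% × 50% = 22.5% of Northgate Textiles S.p.A.
Chain via Oakhollow Services GmbH (R3): 60% × 20% = 12% of Northgate Textiles S.p.A.
Aggregating (R2): 22.5% + 12% = 34.5%.

34.5%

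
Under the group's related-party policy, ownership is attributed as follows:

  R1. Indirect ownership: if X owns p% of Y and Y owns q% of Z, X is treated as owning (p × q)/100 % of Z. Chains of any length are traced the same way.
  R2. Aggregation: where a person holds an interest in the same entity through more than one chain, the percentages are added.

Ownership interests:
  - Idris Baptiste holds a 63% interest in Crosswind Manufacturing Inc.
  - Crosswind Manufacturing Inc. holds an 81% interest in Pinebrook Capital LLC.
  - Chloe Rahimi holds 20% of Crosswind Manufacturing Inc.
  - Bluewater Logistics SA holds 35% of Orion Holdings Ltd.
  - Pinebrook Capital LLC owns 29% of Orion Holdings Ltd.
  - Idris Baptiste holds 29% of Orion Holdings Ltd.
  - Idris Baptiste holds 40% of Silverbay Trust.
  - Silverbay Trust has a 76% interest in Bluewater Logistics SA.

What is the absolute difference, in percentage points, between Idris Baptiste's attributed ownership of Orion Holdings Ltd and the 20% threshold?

34.4387

Chain via Silverbay Trust → Bluewater Logistics SA (R1): 40% × 76% × 35% = 10.64% of Orion Holdings Ltd.
Chain via Crosswind Manufacturing Inc. → Pinebrook Capital LLC (R1): 63% × 81% × 29% = 14.7987% of Orion Holdings Ltd.
Direct interest in Orion Holdings Ltd: 29%.
Aggregating (R2): 10.64% + 14.7987% + 29% = 54.4387%.
54.4387% exceeds the 20% threshold by 34.4387 percentage points.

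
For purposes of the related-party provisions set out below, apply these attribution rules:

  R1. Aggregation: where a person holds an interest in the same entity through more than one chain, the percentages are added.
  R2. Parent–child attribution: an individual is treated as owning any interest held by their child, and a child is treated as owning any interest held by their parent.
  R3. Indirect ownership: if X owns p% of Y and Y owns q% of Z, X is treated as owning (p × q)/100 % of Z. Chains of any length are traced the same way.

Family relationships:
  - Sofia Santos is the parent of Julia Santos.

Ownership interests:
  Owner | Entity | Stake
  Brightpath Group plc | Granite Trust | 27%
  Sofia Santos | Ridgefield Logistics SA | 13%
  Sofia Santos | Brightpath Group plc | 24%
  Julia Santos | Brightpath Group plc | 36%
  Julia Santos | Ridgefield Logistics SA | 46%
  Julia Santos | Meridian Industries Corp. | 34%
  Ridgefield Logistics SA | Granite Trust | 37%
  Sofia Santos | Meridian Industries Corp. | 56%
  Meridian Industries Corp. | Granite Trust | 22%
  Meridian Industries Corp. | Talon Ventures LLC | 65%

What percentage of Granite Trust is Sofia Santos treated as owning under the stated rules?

By parent–child attribution (R2), Sofia Santos is treated as also owning Julia Santos's interest in Ridgefield Logistics SA, giving 13% + 46% = 59%.
By parent–child attribution (R2), Sofia Santos is treated as also owning Julia Santos's interest in Brightpath Group plc, giving 24% + 36% = 60%.
By parent–child attribution (R2), Sofia Santos is treated as also owning Julia Santos's interest in Meridian Industries Corp, giving 56% + 34% = 90%.
Chain via Ridgefield Logistics SA (R3): 59% × 37% = 21.83% of Granite Trust.
Chain via Brightpath Group plc (R3): 60% × 27% = 16.2% of Granite Trust.
Chain via Meridian Industries Corp. (R3): 90% × 22% = 19.8% of Granite Trust.
Aggregating (R1): 21.83% + 16.2% + 19.8% = 57.83%.

57.83%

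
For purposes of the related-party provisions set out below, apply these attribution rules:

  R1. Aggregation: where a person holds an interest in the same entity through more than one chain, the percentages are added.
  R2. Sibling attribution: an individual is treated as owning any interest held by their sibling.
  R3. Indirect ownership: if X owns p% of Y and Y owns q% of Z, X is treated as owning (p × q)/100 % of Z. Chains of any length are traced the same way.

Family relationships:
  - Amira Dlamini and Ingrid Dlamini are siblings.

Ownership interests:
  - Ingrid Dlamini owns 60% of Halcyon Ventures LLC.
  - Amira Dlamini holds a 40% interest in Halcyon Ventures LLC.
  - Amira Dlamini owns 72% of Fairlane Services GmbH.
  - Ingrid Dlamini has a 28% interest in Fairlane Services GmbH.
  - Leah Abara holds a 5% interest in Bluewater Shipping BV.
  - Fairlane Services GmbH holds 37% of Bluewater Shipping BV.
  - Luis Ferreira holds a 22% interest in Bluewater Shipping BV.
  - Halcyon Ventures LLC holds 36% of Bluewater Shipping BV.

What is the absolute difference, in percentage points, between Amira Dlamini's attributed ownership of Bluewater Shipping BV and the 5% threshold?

By sibling attribution (R2), Amira Dlamini is treated as also owning Ingrid Dlamini's interest in Fairlane Services GmbH, giving 72% + 28% = 100%.
By sibling attribution (R2), Amira Dlamini is treated as also owning Ingrid Dlamini's interest in Halcyon Ventures LLC, giving 40% + 60% = 100%.
Chain via Fairlane Services GmbH (R3): 100% × 37% = 37% of Bluewater Shipping BV.
Chain via Halcyon Ventures LLC (R3): 100% × 36% = 36% of Bluewater Shipping BV.
Aggregating (R1): 37% + 36% = 73%.
73% exceeds the 5% threshold by 68 percentage points.

68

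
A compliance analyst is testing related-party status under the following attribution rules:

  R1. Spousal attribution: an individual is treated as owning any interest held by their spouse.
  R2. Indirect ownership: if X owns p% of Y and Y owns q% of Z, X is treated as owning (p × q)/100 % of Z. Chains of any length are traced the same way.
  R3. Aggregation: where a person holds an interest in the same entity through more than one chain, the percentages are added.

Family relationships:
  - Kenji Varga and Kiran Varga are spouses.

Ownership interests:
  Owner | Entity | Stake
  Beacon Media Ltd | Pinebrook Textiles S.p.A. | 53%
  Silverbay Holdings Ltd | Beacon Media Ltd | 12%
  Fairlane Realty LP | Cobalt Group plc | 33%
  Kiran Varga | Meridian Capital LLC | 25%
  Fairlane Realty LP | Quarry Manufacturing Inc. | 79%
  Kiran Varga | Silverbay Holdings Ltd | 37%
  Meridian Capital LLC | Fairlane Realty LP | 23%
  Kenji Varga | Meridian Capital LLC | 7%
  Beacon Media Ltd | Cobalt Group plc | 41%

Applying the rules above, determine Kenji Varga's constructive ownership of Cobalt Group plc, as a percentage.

4.2492%

By spousal attribution (R1), Kenji Varga is treated as also owning Kiran Varga's interest in Meridian Capital LLC, giving 7% + 25% = 32%.
By spousal attribution (R1), Kenji Varga is treated as owning Kiran Varga's 37% interest in Silverbay Holdings Ltd.
Chain via Meridian Capital LLC → Fairlane Realty LP (R2): 32% × 23% × 33% = 2.4288% of Cobalt Group plc.
Chain via Silverbay Holdings Ltd → Beacon Media Ltd (R2): 37% × 12% × 41% = 1.8204% of Cobalt Group plc.
Aggregating (R3): 2.4288% + 1.8204% = 4.2492%.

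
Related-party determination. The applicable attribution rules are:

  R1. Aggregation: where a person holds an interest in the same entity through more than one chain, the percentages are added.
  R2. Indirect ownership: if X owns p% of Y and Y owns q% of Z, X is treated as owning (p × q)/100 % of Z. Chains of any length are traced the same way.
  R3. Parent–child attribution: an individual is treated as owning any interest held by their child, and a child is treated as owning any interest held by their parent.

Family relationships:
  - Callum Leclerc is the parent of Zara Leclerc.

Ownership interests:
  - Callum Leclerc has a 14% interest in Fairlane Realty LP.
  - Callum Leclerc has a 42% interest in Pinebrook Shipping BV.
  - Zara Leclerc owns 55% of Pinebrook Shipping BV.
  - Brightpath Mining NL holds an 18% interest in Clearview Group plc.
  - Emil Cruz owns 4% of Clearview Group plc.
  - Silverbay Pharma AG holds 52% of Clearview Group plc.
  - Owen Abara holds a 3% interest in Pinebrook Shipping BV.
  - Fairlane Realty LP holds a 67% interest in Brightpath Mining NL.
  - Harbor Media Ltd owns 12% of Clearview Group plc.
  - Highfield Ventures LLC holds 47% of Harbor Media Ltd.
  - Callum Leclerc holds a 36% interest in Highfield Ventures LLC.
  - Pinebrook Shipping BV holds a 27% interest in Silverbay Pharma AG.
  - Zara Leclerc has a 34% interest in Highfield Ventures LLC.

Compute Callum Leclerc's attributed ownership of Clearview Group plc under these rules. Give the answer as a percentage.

By parent–child attribution (R3), Callum Leclerc is treated as also owning Zara Leclerc's interest in Highfield Ventures LLC, giving 36% + 34% = 70%.
By parent–child attribution (R3), Callum Leclerc is treated as also owning Zara Leclerc's interest in Pinebrook Shipping BV, giving 42% + 55% = 97%.
Chain via Highfield Ventures LLC → Harbor Media Ltd (R2): 70% × 47% × 12% = 3.948% of Clearview Group plc.
Chain via Fairlane Realty LP → Brightpath Mining NL (R2): 14% × 67% × 18% = 1.6884% of Clearview Group plc.
Chain via Pinebrook Shipping BV → Silverbay Pharma AG (R2): 97% × 27% × 52% = 13.6188% of Clearview Group plc.
Aggregating (R1): 3.948% + 1.6884% + 13.6188% = 19.2552%.

19.2552%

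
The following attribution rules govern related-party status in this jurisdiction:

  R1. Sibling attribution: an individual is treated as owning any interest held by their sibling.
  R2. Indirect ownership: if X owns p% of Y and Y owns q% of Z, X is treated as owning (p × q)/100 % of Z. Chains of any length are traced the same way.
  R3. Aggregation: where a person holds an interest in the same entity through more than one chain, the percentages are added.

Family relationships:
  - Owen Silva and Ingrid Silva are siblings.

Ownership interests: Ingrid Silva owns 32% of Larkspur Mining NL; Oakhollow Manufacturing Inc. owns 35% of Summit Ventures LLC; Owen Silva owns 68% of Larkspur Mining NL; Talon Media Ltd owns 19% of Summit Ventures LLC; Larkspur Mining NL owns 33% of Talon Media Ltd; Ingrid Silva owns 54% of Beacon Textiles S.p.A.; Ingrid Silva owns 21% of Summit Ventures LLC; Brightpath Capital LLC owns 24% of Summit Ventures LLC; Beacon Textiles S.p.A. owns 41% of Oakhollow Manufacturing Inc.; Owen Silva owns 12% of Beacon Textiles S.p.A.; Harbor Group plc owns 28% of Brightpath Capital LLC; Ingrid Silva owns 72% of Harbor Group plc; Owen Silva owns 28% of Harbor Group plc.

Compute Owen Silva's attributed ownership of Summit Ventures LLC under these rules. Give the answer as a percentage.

By sibling attribution (R1), Owen Silva is treated as also owning Ingrid Silva's interest in Larkspur Mining NL, giving 68% + 32% = 100%.
By sibling attribution (R1), Owen Silva is treated as also owning Ingrid Silva's interest in Harbor Group plc, giving 28% + 72% = 100%.
By sibling attribution (R1), Owen Silva is treated as also owning Ingrid Silva's interest in Beacon Textiles S.p.A, giving 12% + 54% = 66%.
By sibling attribution (R1), Owen Silva is treated as owning Ingrid Silva's 21% interest in Summit Ventures LLC.
Chain via Larkspur Mining NL → Talon Media Ltd (R2): 100% × 33% × 19% = 6.27% of Summit Ventures LLC.
Chain via Harbor Group plc → Brightpath Capital LLC (R2): 100% × 28% × 24% = 6.72% of Summit Ventures LLC.
Chain via Beacon Textiles S.p.A. → Oakhollow Manufacturing Inc. (R2): 66% × 41% × 35% = 9.471% of Summit Ventures LLC.
Direct interest in Summit Ventures LLC: 21%.
Aggregating (R3): 6.27% + 6.72% + 9.471% + 21% = 43.461%.

43.461%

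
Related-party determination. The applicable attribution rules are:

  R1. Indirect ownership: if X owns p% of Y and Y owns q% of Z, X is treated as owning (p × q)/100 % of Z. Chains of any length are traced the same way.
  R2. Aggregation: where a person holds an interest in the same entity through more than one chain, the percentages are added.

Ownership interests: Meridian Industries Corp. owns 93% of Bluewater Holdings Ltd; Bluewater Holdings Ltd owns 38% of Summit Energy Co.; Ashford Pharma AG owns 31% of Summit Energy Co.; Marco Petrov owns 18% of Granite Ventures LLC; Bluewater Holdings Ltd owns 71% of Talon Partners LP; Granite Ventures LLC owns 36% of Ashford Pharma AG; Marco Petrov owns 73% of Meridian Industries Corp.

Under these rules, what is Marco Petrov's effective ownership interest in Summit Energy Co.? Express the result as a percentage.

27.807%

Chain via Meridian Industries Corp. → Bluewater Holdings Ltd (R1): 73% × 93% × 38% = 25.7982% of Summit Energy Co.
Chain via Granite Ventures LLC → Ashford Pharma AG (R1): 18% × 36% × 31% = 2.0088% of Summit Energy Co.
Aggregating (R2): 25.7982% + 2.0088% = 27.807%.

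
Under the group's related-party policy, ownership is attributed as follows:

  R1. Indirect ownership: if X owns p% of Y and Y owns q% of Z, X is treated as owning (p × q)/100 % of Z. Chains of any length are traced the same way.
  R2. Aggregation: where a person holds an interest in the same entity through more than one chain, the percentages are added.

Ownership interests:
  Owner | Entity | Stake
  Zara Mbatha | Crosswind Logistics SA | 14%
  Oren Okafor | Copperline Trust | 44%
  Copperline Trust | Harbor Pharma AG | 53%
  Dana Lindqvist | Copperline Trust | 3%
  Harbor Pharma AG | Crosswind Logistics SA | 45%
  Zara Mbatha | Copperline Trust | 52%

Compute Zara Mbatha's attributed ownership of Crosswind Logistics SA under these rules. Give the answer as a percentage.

Chain via Copperline Trust → Harbor Pharma AG (R1): 52% × 53% × 45% = 12.402% of Crosswind Logistics SA.
Direct interest in Crosswind Logistics SA: 14%.
Aggregating (R2): 12.402% + 14% = 26.402%.

26.402%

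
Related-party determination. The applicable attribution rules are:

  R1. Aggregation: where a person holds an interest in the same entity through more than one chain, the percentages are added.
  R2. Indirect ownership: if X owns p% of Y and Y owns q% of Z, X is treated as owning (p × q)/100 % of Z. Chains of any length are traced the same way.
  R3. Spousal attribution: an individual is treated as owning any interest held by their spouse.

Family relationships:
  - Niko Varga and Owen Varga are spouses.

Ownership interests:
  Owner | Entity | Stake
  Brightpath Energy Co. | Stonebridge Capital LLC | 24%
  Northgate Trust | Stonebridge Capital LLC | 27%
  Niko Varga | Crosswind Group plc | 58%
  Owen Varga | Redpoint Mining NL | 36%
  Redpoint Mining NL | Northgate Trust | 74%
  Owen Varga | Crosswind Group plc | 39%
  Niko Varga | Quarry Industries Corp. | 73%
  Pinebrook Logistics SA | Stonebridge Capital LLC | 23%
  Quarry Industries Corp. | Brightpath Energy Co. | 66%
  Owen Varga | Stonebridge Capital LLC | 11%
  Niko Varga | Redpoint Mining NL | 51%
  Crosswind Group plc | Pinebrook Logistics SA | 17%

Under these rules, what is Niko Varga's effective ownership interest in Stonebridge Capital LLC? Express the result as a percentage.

43.7385%

By spousal attribution (R3), Niko Varga is treated as also owning Owen Varga's interest in Redpoint Mining NL, giving 51% + 36% = 87%.
By spousal attribution (R3), Niko Varga is treated as also owning Owen Varga's interest in Crosswind Group plc, giving 58% + 39% = 97%.
By spousal attribution (R3), Niko Varga is treated as owning Owen Varga's 11% interest in Stonebridge Capital LLC.
Chain via Redpoint Mining NL → Northgate Trust (R2): 87% × 74% × 27% = 17.3826% of Stonebridge Capital LLC.
Chain via Quarry Industries Corp. → Brightpath Energy Co. (R2): 73% × 66% × 24% = 11.5632% of Stonebridge Capital LLC.
Chain via Crosswind Group plc → Pinebrook Logistics SA (R2): 97% × 17% × 23% = 3.7927% of Stonebridge Capital LLC.
Direct interest in Stonebridge Capital LLC: 11%.
Aggregating (R1): 17.3826% + 11.5632% + 3.7927% + 11% = 43.7385%.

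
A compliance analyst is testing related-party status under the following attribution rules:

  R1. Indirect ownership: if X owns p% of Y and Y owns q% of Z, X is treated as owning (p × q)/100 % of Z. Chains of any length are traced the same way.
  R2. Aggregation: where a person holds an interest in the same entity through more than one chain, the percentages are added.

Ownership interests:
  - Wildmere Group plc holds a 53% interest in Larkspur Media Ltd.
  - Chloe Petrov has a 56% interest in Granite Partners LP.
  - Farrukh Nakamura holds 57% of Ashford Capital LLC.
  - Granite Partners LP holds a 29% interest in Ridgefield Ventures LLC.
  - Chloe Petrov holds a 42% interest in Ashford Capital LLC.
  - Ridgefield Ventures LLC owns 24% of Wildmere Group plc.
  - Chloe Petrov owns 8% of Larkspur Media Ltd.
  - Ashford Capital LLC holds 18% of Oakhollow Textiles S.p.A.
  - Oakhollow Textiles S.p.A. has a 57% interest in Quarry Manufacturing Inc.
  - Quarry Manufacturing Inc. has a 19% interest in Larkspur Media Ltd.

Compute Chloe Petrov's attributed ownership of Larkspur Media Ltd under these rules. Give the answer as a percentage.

Chain via Ashford Capital LLC → Oakhollow Textiles S.p.A. → Quarry Manufacturing Inc. (R1): 42% × 18% × 57% × 19% = 0.818748% of Larkspur Media Ltd.
Chain via Granite Partners LP → Ridgefield Ventures LLC → Wildmere Group plc (R1): 56% × 29% × 24% × 53% = 2.065728% of Larkspur Media Ltd.
Direct interest in Larkspur Media Ltd: 8%.
Aggregating (R2): 0.818748% + 2.065728% + 8% = 10.884476%.

10.884476%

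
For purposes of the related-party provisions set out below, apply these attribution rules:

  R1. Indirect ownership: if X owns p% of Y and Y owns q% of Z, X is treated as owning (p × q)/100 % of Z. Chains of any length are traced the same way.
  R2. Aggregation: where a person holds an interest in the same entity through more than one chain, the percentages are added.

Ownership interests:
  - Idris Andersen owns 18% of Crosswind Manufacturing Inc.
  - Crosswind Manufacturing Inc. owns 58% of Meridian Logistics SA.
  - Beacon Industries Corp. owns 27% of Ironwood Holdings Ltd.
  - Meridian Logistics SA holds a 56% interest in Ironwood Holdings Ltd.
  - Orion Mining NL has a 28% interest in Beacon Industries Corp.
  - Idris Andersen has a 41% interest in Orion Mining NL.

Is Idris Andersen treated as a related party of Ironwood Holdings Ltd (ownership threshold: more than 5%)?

Yes

Chain via Crosswind Manufacturing Inc. → Meridian Logistics SA (R1): 18% × 58% × 56% = 5.8464% of Ironwood Holdings Ltd.
Chain via Orion Mining NL → Beacon Industries Corp. (R1): 41% × 28% × 27% = 3.0996% of Ironwood Holdings Ltd.
Aggregating (R2): 5.8464% + 3.0996% = 8.946%.
8.946% exceeds the 5% threshold, so Idris is a related party to Ironwood Holdings Ltd.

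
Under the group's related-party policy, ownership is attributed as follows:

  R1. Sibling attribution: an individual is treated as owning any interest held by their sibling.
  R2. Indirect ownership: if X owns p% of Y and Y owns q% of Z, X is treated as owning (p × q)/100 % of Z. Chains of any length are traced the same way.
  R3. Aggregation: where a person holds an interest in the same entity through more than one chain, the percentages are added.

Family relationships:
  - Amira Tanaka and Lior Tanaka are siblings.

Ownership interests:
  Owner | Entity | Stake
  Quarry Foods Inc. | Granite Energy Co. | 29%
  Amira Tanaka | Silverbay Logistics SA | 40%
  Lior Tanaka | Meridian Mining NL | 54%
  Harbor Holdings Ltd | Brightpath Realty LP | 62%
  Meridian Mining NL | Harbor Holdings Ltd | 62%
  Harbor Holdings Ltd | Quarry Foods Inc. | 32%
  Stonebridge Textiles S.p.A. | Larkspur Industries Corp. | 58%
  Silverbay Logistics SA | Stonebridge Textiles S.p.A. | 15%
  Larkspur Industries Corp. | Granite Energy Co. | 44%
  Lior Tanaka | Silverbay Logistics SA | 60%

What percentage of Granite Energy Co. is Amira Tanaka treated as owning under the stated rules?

6.934944%

By sibling attribution (R1), Amira Tanaka is treated as also owning Lior Tanaka's interest in Silverbay Logistics SA, giving 40% + 60% = 100%.
By sibling attribution (R1), Amira Tanaka is treated as owning Lior Tanaka's 54% interest in Meridian Mining NL.
Chain via Silverbay Logistics SA → Stonebridge Textiles S.p.A. → Larkspur Industries Corp. (R2): 100% × 15% × 58% × 44% = 3.828% of Granite Energy Co.
Chain via Meridian Mining NL → Harbor Holdings Ltd → Quarry Foods Inc. (R2): 54% × 62% × 32% × 29% = 3.106944% of Granite Energy Co.
Aggregating (R3): 3.828% + 3.106944% = 6.934944%.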